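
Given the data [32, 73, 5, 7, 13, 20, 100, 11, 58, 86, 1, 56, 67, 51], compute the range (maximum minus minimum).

99

Step 1: Identify the maximum value: max = 100
Step 2: Identify the minimum value: min = 1
Step 3: Range = max - min = 100 - 1 = 99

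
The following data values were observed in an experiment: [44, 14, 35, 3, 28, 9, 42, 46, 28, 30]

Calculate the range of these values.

43

Step 1: Identify the maximum value: max = 46
Step 2: Identify the minimum value: min = 3
Step 3: Range = max - min = 46 - 3 = 43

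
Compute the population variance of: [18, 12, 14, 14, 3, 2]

35.25

Step 1: Compute the mean: (18 + 12 + 14 + 14 + 3 + 2) / 6 = 10.5
Step 2: Compute squared deviations from the mean:
  (18 - 10.5)^2 = 56.25
  (12 - 10.5)^2 = 2.25
  (14 - 10.5)^2 = 12.25
  (14 - 10.5)^2 = 12.25
  (3 - 10.5)^2 = 56.25
  (2 - 10.5)^2 = 72.25
Step 3: Sum of squared deviations = 211.5
Step 4: Population variance = 211.5 / 6 = 35.25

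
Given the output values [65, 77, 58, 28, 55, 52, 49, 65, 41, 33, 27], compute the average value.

50

Step 1: Sum all values: 65 + 77 + 58 + 28 + 55 + 52 + 49 + 65 + 41 + 33 + 27 = 550
Step 2: Count the number of values: n = 11
Step 3: Mean = sum / n = 550 / 11 = 50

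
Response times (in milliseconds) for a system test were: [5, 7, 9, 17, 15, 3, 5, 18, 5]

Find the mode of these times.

5

Step 1: Count the frequency of each value:
  3: appears 1 time(s)
  5: appears 3 time(s)
  7: appears 1 time(s)
  9: appears 1 time(s)
  15: appears 1 time(s)
  17: appears 1 time(s)
  18: appears 1 time(s)
Step 2: The value 5 appears most frequently (3 times).
Step 3: Mode = 5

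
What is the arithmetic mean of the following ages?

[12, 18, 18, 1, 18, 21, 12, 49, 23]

19.1111

Step 1: Sum all values: 12 + 18 + 18 + 1 + 18 + 21 + 12 + 49 + 23 = 172
Step 2: Count the number of values: n = 9
Step 3: Mean = sum / n = 172 / 9 = 19.1111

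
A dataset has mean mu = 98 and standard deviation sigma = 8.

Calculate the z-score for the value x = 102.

0.5

Step 1: Recall the z-score formula: z = (x - mu) / sigma
Step 2: Substitute values: z = (102 - 98) / 8
Step 3: z = 4 / 8 = 0.5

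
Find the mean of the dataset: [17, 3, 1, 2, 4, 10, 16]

7.5714

Step 1: Sum all values: 17 + 3 + 1 + 2 + 4 + 10 + 16 = 53
Step 2: Count the number of values: n = 7
Step 3: Mean = sum / n = 53 / 7 = 7.5714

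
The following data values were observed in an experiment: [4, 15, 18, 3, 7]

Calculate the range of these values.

15

Step 1: Identify the maximum value: max = 18
Step 2: Identify the minimum value: min = 3
Step 3: Range = max - min = 18 - 3 = 15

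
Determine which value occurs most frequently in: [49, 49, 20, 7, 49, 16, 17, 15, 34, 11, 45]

49

Step 1: Count the frequency of each value:
  7: appears 1 time(s)
  11: appears 1 time(s)
  15: appears 1 time(s)
  16: appears 1 time(s)
  17: appears 1 time(s)
  20: appears 1 time(s)
  34: appears 1 time(s)
  45: appears 1 time(s)
  49: appears 3 time(s)
Step 2: The value 49 appears most frequently (3 times).
Step 3: Mode = 49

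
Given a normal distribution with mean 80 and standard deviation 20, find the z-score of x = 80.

0

Step 1: Recall the z-score formula: z = (x - mu) / sigma
Step 2: Substitute values: z = (80 - 80) / 20
Step 3: z = 0 / 20 = 0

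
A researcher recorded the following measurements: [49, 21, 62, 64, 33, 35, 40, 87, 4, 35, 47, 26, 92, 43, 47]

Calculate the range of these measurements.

88

Step 1: Identify the maximum value: max = 92
Step 2: Identify the minimum value: min = 4
Step 3: Range = max - min = 92 - 4 = 88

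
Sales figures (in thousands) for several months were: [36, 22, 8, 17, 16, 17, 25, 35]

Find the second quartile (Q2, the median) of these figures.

19.5

Step 1: Sort the data: [8, 16, 17, 17, 22, 25, 35, 36]
Step 2: n = 8
Step 3: Q2 is the median. Since n is even, it is the average of the values at positions 4 and 5:
  Q2 = (17 + 22) / 2 = 19.5
Step 4: Q2 = 19.5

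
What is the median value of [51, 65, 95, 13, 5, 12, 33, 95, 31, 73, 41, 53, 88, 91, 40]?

51

Step 1: Sort the data in ascending order: [5, 12, 13, 31, 33, 40, 41, 51, 53, 65, 73, 88, 91, 95, 95]
Step 2: The number of values is n = 15.
Step 3: Since n is odd, the median is the middle value at position 8: 51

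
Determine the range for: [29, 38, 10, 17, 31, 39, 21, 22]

29

Step 1: Identify the maximum value: max = 39
Step 2: Identify the minimum value: min = 10
Step 3: Range = max - min = 39 - 10 = 29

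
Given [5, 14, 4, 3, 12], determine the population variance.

20.24

Step 1: Compute the mean: (5 + 14 + 4 + 3 + 12) / 5 = 7.6
Step 2: Compute squared deviations from the mean:
  (5 - 7.6)^2 = 6.76
  (14 - 7.6)^2 = 40.96
  (4 - 7.6)^2 = 12.96
  (3 - 7.6)^2 = 21.16
  (12 - 7.6)^2 = 19.36
Step 3: Sum of squared deviations = 101.2
Step 4: Population variance = 101.2 / 5 = 20.24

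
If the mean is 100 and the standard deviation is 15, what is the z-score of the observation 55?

-3

Step 1: Recall the z-score formula: z = (x - mu) / sigma
Step 2: Substitute values: z = (55 - 100) / 15
Step 3: z = -45 / 15 = -3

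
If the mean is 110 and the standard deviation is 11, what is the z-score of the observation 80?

-2.7273

Step 1: Recall the z-score formula: z = (x - mu) / sigma
Step 2: Substitute values: z = (80 - 110) / 11
Step 3: z = -30 / 11 = -2.7273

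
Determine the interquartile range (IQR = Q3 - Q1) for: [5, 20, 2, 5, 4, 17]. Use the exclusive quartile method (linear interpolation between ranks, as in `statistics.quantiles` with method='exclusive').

14.25

Step 1: Sort the data: [2, 4, 5, 5, 17, 20]
Step 2: n = 6
Step 3: Using the exclusive quartile method:
  Q1 = 3.5
  Q2 (median) = 5
  Q3 = 17.75
  IQR = Q3 - Q1 = 17.75 - 3.5 = 14.25
Step 4: IQR = 14.25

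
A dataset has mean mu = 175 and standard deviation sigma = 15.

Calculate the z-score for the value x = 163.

-0.8

Step 1: Recall the z-score formula: z = (x - mu) / sigma
Step 2: Substitute values: z = (163 - 175) / 15
Step 3: z = -12 / 15 = -0.8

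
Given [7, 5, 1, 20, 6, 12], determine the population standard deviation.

6.0759

Step 1: Compute the mean: 8.5
Step 2: Sum of squared deviations from the mean: 221.5
Step 3: Population variance = 221.5 / 6 = 36.9167
Step 4: Standard deviation = sqrt(36.9167) = 6.0759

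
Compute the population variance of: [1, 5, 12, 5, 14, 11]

21.3333

Step 1: Compute the mean: (1 + 5 + 12 + 5 + 14 + 11) / 6 = 8
Step 2: Compute squared deviations from the mean:
  (1 - 8)^2 = 49
  (5 - 8)^2 = 9
  (12 - 8)^2 = 16
  (5 - 8)^2 = 9
  (14 - 8)^2 = 36
  (11 - 8)^2 = 9
Step 3: Sum of squared deviations = 128
Step 4: Population variance = 128 / 6 = 21.3333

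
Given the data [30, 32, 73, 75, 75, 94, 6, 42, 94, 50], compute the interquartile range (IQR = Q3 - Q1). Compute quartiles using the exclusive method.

48.25

Step 1: Sort the data: [6, 30, 32, 42, 50, 73, 75, 75, 94, 94]
Step 2: n = 10
Step 3: Using the exclusive quartile method:
  Q1 = 31.5
  Q2 (median) = 61.5
  Q3 = 79.75
  IQR = Q3 - Q1 = 79.75 - 31.5 = 48.25
Step 4: IQR = 48.25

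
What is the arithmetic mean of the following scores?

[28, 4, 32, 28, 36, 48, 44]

31.4286

Step 1: Sum all values: 28 + 4 + 32 + 28 + 36 + 48 + 44 = 220
Step 2: Count the number of values: n = 7
Step 3: Mean = sum / n = 220 / 7 = 31.4286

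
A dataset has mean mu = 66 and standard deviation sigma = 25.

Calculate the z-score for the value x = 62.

-0.16

Step 1: Recall the z-score formula: z = (x - mu) / sigma
Step 2: Substitute values: z = (62 - 66) / 25
Step 3: z = -4 / 25 = -0.16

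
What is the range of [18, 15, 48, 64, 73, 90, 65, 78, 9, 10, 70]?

81

Step 1: Identify the maximum value: max = 90
Step 2: Identify the minimum value: min = 9
Step 3: Range = max - min = 90 - 9 = 81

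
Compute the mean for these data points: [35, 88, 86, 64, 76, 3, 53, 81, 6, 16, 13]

47.3636

Step 1: Sum all values: 35 + 88 + 86 + 64 + 76 + 3 + 53 + 81 + 6 + 16 + 13 = 521
Step 2: Count the number of values: n = 11
Step 3: Mean = sum / n = 521 / 11 = 47.3636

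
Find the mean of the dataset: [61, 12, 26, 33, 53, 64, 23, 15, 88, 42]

41.7

Step 1: Sum all values: 61 + 12 + 26 + 33 + 53 + 64 + 23 + 15 + 88 + 42 = 417
Step 2: Count the number of values: n = 10
Step 3: Mean = sum / n = 417 / 10 = 41.7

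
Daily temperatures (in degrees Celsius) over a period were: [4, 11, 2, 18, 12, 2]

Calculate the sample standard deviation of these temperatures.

6.5243

Step 1: Compute the mean: 8.1667
Step 2: Sum of squared deviations from the mean: 212.8333
Step 3: Sample variance = 212.8333 / 5 = 42.5667
Step 4: Standard deviation = sqrt(42.5667) = 6.5243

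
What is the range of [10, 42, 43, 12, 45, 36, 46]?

36

Step 1: Identify the maximum value: max = 46
Step 2: Identify the minimum value: min = 10
Step 3: Range = max - min = 46 - 10 = 36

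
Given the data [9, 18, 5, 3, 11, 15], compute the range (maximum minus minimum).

15

Step 1: Identify the maximum value: max = 18
Step 2: Identify the minimum value: min = 3
Step 3: Range = max - min = 18 - 3 = 15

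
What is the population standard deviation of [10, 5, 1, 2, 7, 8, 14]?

4.1991

Step 1: Compute the mean: 6.7143
Step 2: Sum of squared deviations from the mean: 123.4286
Step 3: Population variance = 123.4286 / 7 = 17.6327
Step 4: Standard deviation = sqrt(17.6327) = 4.1991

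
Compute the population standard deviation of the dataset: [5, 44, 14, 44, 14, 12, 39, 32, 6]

15.3261

Step 1: Compute the mean: 23.3333
Step 2: Sum of squared deviations from the mean: 2114
Step 3: Population variance = 2114 / 9 = 234.8889
Step 4: Standard deviation = sqrt(234.8889) = 15.3261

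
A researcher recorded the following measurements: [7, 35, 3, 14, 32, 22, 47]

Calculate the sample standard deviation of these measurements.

16.0149

Step 1: Compute the mean: 22.8571
Step 2: Sum of squared deviations from the mean: 1538.8571
Step 3: Sample variance = 1538.8571 / 6 = 256.4762
Step 4: Standard deviation = sqrt(256.4762) = 16.0149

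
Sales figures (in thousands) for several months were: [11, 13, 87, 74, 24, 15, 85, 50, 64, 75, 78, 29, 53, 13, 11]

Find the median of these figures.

50

Step 1: Sort the data in ascending order: [11, 11, 13, 13, 15, 24, 29, 50, 53, 64, 74, 75, 78, 85, 87]
Step 2: The number of values is n = 15.
Step 3: Since n is odd, the median is the middle value at position 8: 50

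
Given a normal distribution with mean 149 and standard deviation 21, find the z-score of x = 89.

-2.8571

Step 1: Recall the z-score formula: z = (x - mu) / sigma
Step 2: Substitute values: z = (89 - 149) / 21
Step 3: z = -60 / 21 = -2.8571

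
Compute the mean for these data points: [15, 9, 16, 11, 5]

11.2

Step 1: Sum all values: 15 + 9 + 16 + 11 + 5 = 56
Step 2: Count the number of values: n = 5
Step 3: Mean = sum / n = 56 / 5 = 11.2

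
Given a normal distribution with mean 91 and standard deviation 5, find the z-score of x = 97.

1.2

Step 1: Recall the z-score formula: z = (x - mu) / sigma
Step 2: Substitute values: z = (97 - 91) / 5
Step 3: z = 6 / 5 = 1.2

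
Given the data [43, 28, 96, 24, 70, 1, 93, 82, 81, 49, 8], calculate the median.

49

Step 1: Sort the data in ascending order: [1, 8, 24, 28, 43, 49, 70, 81, 82, 93, 96]
Step 2: The number of values is n = 11.
Step 3: Since n is odd, the median is the middle value at position 6: 49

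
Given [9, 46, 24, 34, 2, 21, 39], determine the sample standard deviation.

15.9164

Step 1: Compute the mean: 25
Step 2: Sum of squared deviations from the mean: 1520
Step 3: Sample variance = 1520 / 6 = 253.3333
Step 4: Standard deviation = sqrt(253.3333) = 15.9164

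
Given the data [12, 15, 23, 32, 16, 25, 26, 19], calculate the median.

21

Step 1: Sort the data in ascending order: [12, 15, 16, 19, 23, 25, 26, 32]
Step 2: The number of values is n = 8.
Step 3: Since n is even, the median is the average of positions 4 and 5:
  Median = (19 + 23) / 2 = 21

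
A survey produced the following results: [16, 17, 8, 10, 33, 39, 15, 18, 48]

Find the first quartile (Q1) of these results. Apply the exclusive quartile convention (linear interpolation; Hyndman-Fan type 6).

12.5

Step 1: Sort the data: [8, 10, 15, 16, 17, 18, 33, 39, 48]
Step 2: n = 9
Step 3: Using the exclusive quartile method:
  Q1 = 12.5
  Q2 (median) = 17
  Q3 = 36
  IQR = Q3 - Q1 = 36 - 12.5 = 23.5
Step 4: Q1 = 12.5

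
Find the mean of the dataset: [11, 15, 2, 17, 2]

9.4

Step 1: Sum all values: 11 + 15 + 2 + 17 + 2 = 47
Step 2: Count the number of values: n = 5
Step 3: Mean = sum / n = 47 / 5 = 9.4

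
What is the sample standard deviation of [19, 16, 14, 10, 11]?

3.6742

Step 1: Compute the mean: 14
Step 2: Sum of squared deviations from the mean: 54
Step 3: Sample variance = 54 / 4 = 13.5
Step 4: Standard deviation = sqrt(13.5) = 3.6742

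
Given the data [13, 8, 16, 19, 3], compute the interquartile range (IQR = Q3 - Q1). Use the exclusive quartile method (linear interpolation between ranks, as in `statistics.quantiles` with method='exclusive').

12

Step 1: Sort the data: [3, 8, 13, 16, 19]
Step 2: n = 5
Step 3: Using the exclusive quartile method:
  Q1 = 5.5
  Q2 (median) = 13
  Q3 = 17.5
  IQR = Q3 - Q1 = 17.5 - 5.5 = 12
Step 4: IQR = 12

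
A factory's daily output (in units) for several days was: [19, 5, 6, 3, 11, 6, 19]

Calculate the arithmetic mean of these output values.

9.8571

Step 1: Sum all values: 19 + 5 + 6 + 3 + 11 + 6 + 19 = 69
Step 2: Count the number of values: n = 7
Step 3: Mean = sum / n = 69 / 7 = 9.8571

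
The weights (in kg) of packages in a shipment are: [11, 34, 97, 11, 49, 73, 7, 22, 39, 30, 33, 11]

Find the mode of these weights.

11

Step 1: Count the frequency of each value:
  7: appears 1 time(s)
  11: appears 3 time(s)
  22: appears 1 time(s)
  30: appears 1 time(s)
  33: appears 1 time(s)
  34: appears 1 time(s)
  39: appears 1 time(s)
  49: appears 1 time(s)
  73: appears 1 time(s)
  97: appears 1 time(s)
Step 2: The value 11 appears most frequently (3 times).
Step 3: Mode = 11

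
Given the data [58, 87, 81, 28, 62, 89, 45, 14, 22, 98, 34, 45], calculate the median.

51.5

Step 1: Sort the data in ascending order: [14, 22, 28, 34, 45, 45, 58, 62, 81, 87, 89, 98]
Step 2: The number of values is n = 12.
Step 3: Since n is even, the median is the average of positions 6 and 7:
  Median = (45 + 58) / 2 = 51.5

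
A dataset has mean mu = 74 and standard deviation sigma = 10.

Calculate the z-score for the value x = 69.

-0.5

Step 1: Recall the z-score formula: z = (x - mu) / sigma
Step 2: Substitute values: z = (69 - 74) / 10
Step 3: z = -5 / 10 = -0.5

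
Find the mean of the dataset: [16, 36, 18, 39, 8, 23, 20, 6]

20.75

Step 1: Sum all values: 16 + 36 + 18 + 39 + 8 + 23 + 20 + 6 = 166
Step 2: Count the number of values: n = 8
Step 3: Mean = sum / n = 166 / 8 = 20.75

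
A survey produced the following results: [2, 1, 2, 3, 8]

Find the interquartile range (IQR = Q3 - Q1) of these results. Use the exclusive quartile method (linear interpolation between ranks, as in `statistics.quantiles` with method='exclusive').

4

Step 1: Sort the data: [1, 2, 2, 3, 8]
Step 2: n = 5
Step 3: Using the exclusive quartile method:
  Q1 = 1.5
  Q2 (median) = 2
  Q3 = 5.5
  IQR = Q3 - Q1 = 5.5 - 1.5 = 4
Step 4: IQR = 4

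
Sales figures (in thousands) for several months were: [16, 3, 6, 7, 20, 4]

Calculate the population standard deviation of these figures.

6.3683

Step 1: Compute the mean: 9.3333
Step 2: Sum of squared deviations from the mean: 243.3333
Step 3: Population variance = 243.3333 / 6 = 40.5556
Step 4: Standard deviation = sqrt(40.5556) = 6.3683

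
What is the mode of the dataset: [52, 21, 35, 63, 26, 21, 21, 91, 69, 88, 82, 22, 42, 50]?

21

Step 1: Count the frequency of each value:
  21: appears 3 time(s)
  22: appears 1 time(s)
  26: appears 1 time(s)
  35: appears 1 time(s)
  42: appears 1 time(s)
  50: appears 1 time(s)
  52: appears 1 time(s)
  63: appears 1 time(s)
  69: appears 1 time(s)
  82: appears 1 time(s)
  88: appears 1 time(s)
  91: appears 1 time(s)
Step 2: The value 21 appears most frequently (3 times).
Step 3: Mode = 21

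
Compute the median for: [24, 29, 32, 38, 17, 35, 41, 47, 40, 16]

33.5

Step 1: Sort the data in ascending order: [16, 17, 24, 29, 32, 35, 38, 40, 41, 47]
Step 2: The number of values is n = 10.
Step 3: Since n is even, the median is the average of positions 5 and 6:
  Median = (32 + 35) / 2 = 33.5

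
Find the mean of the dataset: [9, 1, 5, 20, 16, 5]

9.3333

Step 1: Sum all values: 9 + 1 + 5 + 20 + 16 + 5 = 56
Step 2: Count the number of values: n = 6
Step 3: Mean = sum / n = 56 / 6 = 9.3333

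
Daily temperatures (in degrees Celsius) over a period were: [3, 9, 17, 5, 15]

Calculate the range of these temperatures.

14

Step 1: Identify the maximum value: max = 17
Step 2: Identify the minimum value: min = 3
Step 3: Range = max - min = 17 - 3 = 14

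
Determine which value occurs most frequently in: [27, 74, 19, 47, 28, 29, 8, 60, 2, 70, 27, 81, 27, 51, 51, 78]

27

Step 1: Count the frequency of each value:
  2: appears 1 time(s)
  8: appears 1 time(s)
  19: appears 1 time(s)
  27: appears 3 time(s)
  28: appears 1 time(s)
  29: appears 1 time(s)
  47: appears 1 time(s)
  51: appears 2 time(s)
  60: appears 1 time(s)
  70: appears 1 time(s)
  74: appears 1 time(s)
  78: appears 1 time(s)
  81: appears 1 time(s)
Step 2: The value 27 appears most frequently (3 times).
Step 3: Mode = 27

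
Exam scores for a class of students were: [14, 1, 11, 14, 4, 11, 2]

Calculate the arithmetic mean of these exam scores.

8.1429

Step 1: Sum all values: 14 + 1 + 11 + 14 + 4 + 11 + 2 = 57
Step 2: Count the number of values: n = 7
Step 3: Mean = sum / n = 57 / 7 = 8.1429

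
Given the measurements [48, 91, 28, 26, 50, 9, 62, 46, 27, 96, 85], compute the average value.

51.6364

Step 1: Sum all values: 48 + 91 + 28 + 26 + 50 + 9 + 62 + 46 + 27 + 96 + 85 = 568
Step 2: Count the number of values: n = 11
Step 3: Mean = sum / n = 568 / 11 = 51.6364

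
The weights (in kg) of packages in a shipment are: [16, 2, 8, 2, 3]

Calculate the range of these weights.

14

Step 1: Identify the maximum value: max = 16
Step 2: Identify the minimum value: min = 2
Step 3: Range = max - min = 16 - 2 = 14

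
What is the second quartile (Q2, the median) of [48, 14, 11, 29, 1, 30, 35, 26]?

27.5

Step 1: Sort the data: [1, 11, 14, 26, 29, 30, 35, 48]
Step 2: n = 8
Step 3: Q2 is the median. Since n is even, it is the average of the values at positions 4 and 5:
  Q2 = (26 + 29) / 2 = 27.5
Step 4: Q2 = 27.5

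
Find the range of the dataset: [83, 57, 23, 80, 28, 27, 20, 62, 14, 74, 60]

69

Step 1: Identify the maximum value: max = 83
Step 2: Identify the minimum value: min = 14
Step 3: Range = max - min = 83 - 14 = 69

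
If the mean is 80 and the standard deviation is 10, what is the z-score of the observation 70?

-1

Step 1: Recall the z-score formula: z = (x - mu) / sigma
Step 2: Substitute values: z = (70 - 80) / 10
Step 3: z = -10 / 10 = -1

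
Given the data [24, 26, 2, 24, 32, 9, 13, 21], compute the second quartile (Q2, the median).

22.5

Step 1: Sort the data: [2, 9, 13, 21, 24, 24, 26, 32]
Step 2: n = 8
Step 3: Q2 is the median. Since n is even, it is the average of the values at positions 4 and 5:
  Q2 = (21 + 24) / 2 = 22.5
Step 4: Q2 = 22.5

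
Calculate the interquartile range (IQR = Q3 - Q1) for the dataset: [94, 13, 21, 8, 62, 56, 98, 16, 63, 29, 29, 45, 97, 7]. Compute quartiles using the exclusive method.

55.5

Step 1: Sort the data: [7, 8, 13, 16, 21, 29, 29, 45, 56, 62, 63, 94, 97, 98]
Step 2: n = 14
Step 3: Using the exclusive quartile method:
  Q1 = 15.25
  Q2 (median) = 37
  Q3 = 70.75
  IQR = Q3 - Q1 = 70.75 - 15.25 = 55.5
Step 4: IQR = 55.5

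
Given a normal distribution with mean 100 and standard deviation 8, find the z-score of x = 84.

-2

Step 1: Recall the z-score formula: z = (x - mu) / sigma
Step 2: Substitute values: z = (84 - 100) / 8
Step 3: z = -16 / 8 = -2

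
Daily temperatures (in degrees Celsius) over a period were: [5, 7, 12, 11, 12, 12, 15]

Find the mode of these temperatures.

12

Step 1: Count the frequency of each value:
  5: appears 1 time(s)
  7: appears 1 time(s)
  11: appears 1 time(s)
  12: appears 3 time(s)
  15: appears 1 time(s)
Step 2: The value 12 appears most frequently (3 times).
Step 3: Mode = 12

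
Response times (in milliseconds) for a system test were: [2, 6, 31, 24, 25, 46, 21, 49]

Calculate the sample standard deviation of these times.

16.7247

Step 1: Compute the mean: 25.5
Step 2: Sum of squared deviations from the mean: 1958
Step 3: Sample variance = 1958 / 7 = 279.7143
Step 4: Standard deviation = sqrt(279.7143) = 16.7247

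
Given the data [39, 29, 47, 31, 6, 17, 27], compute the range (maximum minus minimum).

41

Step 1: Identify the maximum value: max = 47
Step 2: Identify the minimum value: min = 6
Step 3: Range = max - min = 47 - 6 = 41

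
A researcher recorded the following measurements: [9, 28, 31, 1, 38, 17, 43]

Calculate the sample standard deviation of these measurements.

15.4103

Step 1: Compute the mean: 23.8571
Step 2: Sum of squared deviations from the mean: 1424.8571
Step 3: Sample variance = 1424.8571 / 6 = 237.4762
Step 4: Standard deviation = sqrt(237.4762) = 15.4103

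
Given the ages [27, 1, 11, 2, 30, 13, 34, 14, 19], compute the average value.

16.7778

Step 1: Sum all values: 27 + 1 + 11 + 2 + 30 + 13 + 34 + 14 + 19 = 151
Step 2: Count the number of values: n = 9
Step 3: Mean = sum / n = 151 / 9 = 16.7778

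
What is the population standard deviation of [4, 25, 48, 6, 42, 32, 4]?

17.2461

Step 1: Compute the mean: 23
Step 2: Sum of squared deviations from the mean: 2082
Step 3: Population variance = 2082 / 7 = 297.4286
Step 4: Standard deviation = sqrt(297.4286) = 17.2461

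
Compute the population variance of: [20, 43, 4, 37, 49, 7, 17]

271.0612

Step 1: Compute the mean: (20 + 43 + 4 + 37 + 49 + 7 + 17) / 7 = 25.2857
Step 2: Compute squared deviations from the mean:
  (20 - 25.2857)^2 = 27.9388
  (43 - 25.2857)^2 = 313.7959
  (4 - 25.2857)^2 = 453.0816
  (37 - 25.2857)^2 = 137.2245
  (49 - 25.2857)^2 = 562.3673
  (7 - 25.2857)^2 = 334.3673
  (17 - 25.2857)^2 = 68.6531
Step 3: Sum of squared deviations = 1897.4286
Step 4: Population variance = 1897.4286 / 7 = 271.0612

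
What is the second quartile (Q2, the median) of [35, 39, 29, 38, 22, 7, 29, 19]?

29

Step 1: Sort the data: [7, 19, 22, 29, 29, 35, 38, 39]
Step 2: n = 8
Step 3: Q2 is the median. Since n is even, it is the average of the values at positions 4 and 5:
  Q2 = (29 + 29) / 2 = 29
Step 4: Q2 = 29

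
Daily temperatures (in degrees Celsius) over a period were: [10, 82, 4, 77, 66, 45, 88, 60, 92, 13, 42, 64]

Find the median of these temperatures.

62

Step 1: Sort the data in ascending order: [4, 10, 13, 42, 45, 60, 64, 66, 77, 82, 88, 92]
Step 2: The number of values is n = 12.
Step 3: Since n is even, the median is the average of positions 6 and 7:
  Median = (60 + 64) / 2 = 62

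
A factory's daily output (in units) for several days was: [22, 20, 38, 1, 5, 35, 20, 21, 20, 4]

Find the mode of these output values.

20

Step 1: Count the frequency of each value:
  1: appears 1 time(s)
  4: appears 1 time(s)
  5: appears 1 time(s)
  20: appears 3 time(s)
  21: appears 1 time(s)
  22: appears 1 time(s)
  35: appears 1 time(s)
  38: appears 1 time(s)
Step 2: The value 20 appears most frequently (3 times).
Step 3: Mode = 20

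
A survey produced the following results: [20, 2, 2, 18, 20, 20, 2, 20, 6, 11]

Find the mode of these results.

20

Step 1: Count the frequency of each value:
  2: appears 3 time(s)
  6: appears 1 time(s)
  11: appears 1 time(s)
  18: appears 1 time(s)
  20: appears 4 time(s)
Step 2: The value 20 appears most frequently (4 times).
Step 3: Mode = 20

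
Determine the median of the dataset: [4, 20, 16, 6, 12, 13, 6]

12

Step 1: Sort the data in ascending order: [4, 6, 6, 12, 13, 16, 20]
Step 2: The number of values is n = 7.
Step 3: Since n is odd, the median is the middle value at position 4: 12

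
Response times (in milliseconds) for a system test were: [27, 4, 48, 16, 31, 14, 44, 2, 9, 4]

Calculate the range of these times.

46

Step 1: Identify the maximum value: max = 48
Step 2: Identify the minimum value: min = 2
Step 3: Range = max - min = 48 - 2 = 46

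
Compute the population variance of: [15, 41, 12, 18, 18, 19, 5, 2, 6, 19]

108.25

Step 1: Compute the mean: (15 + 41 + 12 + 18 + 18 + 19 + 5 + 2 + 6 + 19) / 10 = 15.5
Step 2: Compute squared deviations from the mean:
  (15 - 15.5)^2 = 0.25
  (41 - 15.5)^2 = 650.25
  (12 - 15.5)^2 = 12.25
  (18 - 15.5)^2 = 6.25
  (18 - 15.5)^2 = 6.25
  (19 - 15.5)^2 = 12.25
  (5 - 15.5)^2 = 110.25
  (2 - 15.5)^2 = 182.25
  (6 - 15.5)^2 = 90.25
  (19 - 15.5)^2 = 12.25
Step 3: Sum of squared deviations = 1082.5
Step 4: Population variance = 1082.5 / 10 = 108.25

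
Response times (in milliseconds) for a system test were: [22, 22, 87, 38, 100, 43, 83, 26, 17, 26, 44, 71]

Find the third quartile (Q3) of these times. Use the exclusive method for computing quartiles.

80

Step 1: Sort the data: [17, 22, 22, 26, 26, 38, 43, 44, 71, 83, 87, 100]
Step 2: n = 12
Step 3: Using the exclusive quartile method:
  Q1 = 23
  Q2 (median) = 40.5
  Q3 = 80
  IQR = Q3 - Q1 = 80 - 23 = 57
Step 4: Q3 = 80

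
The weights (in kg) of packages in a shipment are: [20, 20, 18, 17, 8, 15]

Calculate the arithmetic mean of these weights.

16.3333

Step 1: Sum all values: 20 + 20 + 18 + 17 + 8 + 15 = 98
Step 2: Count the number of values: n = 6
Step 3: Mean = sum / n = 98 / 6 = 16.3333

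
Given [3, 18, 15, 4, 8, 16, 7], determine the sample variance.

37.1429

Step 1: Compute the mean: (3 + 18 + 15 + 4 + 8 + 16 + 7) / 7 = 10.1429
Step 2: Compute squared deviations from the mean:
  (3 - 10.1429)^2 = 51.0204
  (18 - 10.1429)^2 = 61.7347
  (15 - 10.1429)^2 = 23.5918
  (4 - 10.1429)^2 = 37.7347
  (8 - 10.1429)^2 = 4.5918
  (16 - 10.1429)^2 = 34.3061
  (7 - 10.1429)^2 = 9.8776
Step 3: Sum of squared deviations = 222.8571
Step 4: Sample variance = 222.8571 / 6 = 37.1429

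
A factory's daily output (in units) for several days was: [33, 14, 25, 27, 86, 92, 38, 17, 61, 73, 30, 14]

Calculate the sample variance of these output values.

791.1818

Step 1: Compute the mean: (33 + 14 + 25 + 27 + 86 + 92 + 38 + 17 + 61 + 73 + 30 + 14) / 12 = 42.5
Step 2: Compute squared deviations from the mean:
  (33 - 42.5)^2 = 90.25
  (14 - 42.5)^2 = 812.25
  (25 - 42.5)^2 = 306.25
  (27 - 42.5)^2 = 240.25
  (86 - 42.5)^2 = 1892.25
  (92 - 42.5)^2 = 2450.25
  (38 - 42.5)^2 = 20.25
  (17 - 42.5)^2 = 650.25
  (61 - 42.5)^2 = 342.25
  (73 - 42.5)^2 = 930.25
  (30 - 42.5)^2 = 156.25
  (14 - 42.5)^2 = 812.25
Step 3: Sum of squared deviations = 8703
Step 4: Sample variance = 8703 / 11 = 791.1818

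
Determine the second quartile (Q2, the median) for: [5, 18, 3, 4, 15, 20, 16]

15

Step 1: Sort the data: [3, 4, 5, 15, 16, 18, 20]
Step 2: n = 7
Step 3: Q2 is the median. Since n is odd, it is the middle value at position 4: 15
Step 4: Q2 = 15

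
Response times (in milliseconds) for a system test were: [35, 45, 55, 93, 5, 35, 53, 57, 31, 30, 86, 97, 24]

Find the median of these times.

45

Step 1: Sort the data in ascending order: [5, 24, 30, 31, 35, 35, 45, 53, 55, 57, 86, 93, 97]
Step 2: The number of values is n = 13.
Step 3: Since n is odd, the median is the middle value at position 7: 45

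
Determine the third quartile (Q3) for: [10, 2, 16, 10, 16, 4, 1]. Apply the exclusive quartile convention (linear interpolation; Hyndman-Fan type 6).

16

Step 1: Sort the data: [1, 2, 4, 10, 10, 16, 16]
Step 2: n = 7
Step 3: Using the exclusive quartile method:
  Q1 = 2
  Q2 (median) = 10
  Q3 = 16
  IQR = Q3 - Q1 = 16 - 2 = 14
Step 4: Q3 = 16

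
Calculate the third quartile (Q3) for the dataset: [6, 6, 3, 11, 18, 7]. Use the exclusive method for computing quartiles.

12.75

Step 1: Sort the data: [3, 6, 6, 7, 11, 18]
Step 2: n = 6
Step 3: Using the exclusive quartile method:
  Q1 = 5.25
  Q2 (median) = 6.5
  Q3 = 12.75
  IQR = Q3 - Q1 = 12.75 - 5.25 = 7.5
Step 4: Q3 = 12.75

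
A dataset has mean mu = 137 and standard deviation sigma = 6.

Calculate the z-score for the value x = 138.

0.1667

Step 1: Recall the z-score formula: z = (x - mu) / sigma
Step 2: Substitute values: z = (138 - 137) / 6
Step 3: z = 1 / 6 = 0.1667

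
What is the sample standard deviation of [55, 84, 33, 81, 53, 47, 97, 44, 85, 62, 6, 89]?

26.932

Step 1: Compute the mean: 61.3333
Step 2: Sum of squared deviations from the mean: 7978.6667
Step 3: Sample variance = 7978.6667 / 11 = 725.3333
Step 4: Standard deviation = sqrt(725.3333) = 26.932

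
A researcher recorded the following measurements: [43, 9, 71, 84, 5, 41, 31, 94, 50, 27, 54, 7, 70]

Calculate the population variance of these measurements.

785.3018

Step 1: Compute the mean: (43 + 9 + 71 + 84 + 5 + 41 + 31 + 94 + 50 + 27 + 54 + 7 + 70) / 13 = 45.0769
Step 2: Compute squared deviations from the mean:
  (43 - 45.0769)^2 = 4.3136
  (9 - 45.0769)^2 = 1301.5444
  (71 - 45.0769)^2 = 672.0059
  (84 - 45.0769)^2 = 1515.0059
  (5 - 45.0769)^2 = 1606.1598
  (41 - 45.0769)^2 = 16.6213
  (31 - 45.0769)^2 = 198.1598
  (94 - 45.0769)^2 = 2393.4675
  (50 - 45.0769)^2 = 24.2367
  (27 - 45.0769)^2 = 326.7751
  (54 - 45.0769)^2 = 79.6213
  (7 - 45.0769)^2 = 1449.8521
  (70 - 45.0769)^2 = 621.1598
Step 3: Sum of squared deviations = 10208.9231
Step 4: Population variance = 10208.9231 / 13 = 785.3018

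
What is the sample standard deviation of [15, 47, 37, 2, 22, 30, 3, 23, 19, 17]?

13.9702

Step 1: Compute the mean: 21.5
Step 2: Sum of squared deviations from the mean: 1756.5
Step 3: Sample variance = 1756.5 / 9 = 195.1667
Step 4: Standard deviation = sqrt(195.1667) = 13.9702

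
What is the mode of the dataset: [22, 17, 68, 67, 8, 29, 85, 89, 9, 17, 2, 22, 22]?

22

Step 1: Count the frequency of each value:
  2: appears 1 time(s)
  8: appears 1 time(s)
  9: appears 1 time(s)
  17: appears 2 time(s)
  22: appears 3 time(s)
  29: appears 1 time(s)
  67: appears 1 time(s)
  68: appears 1 time(s)
  85: appears 1 time(s)
  89: appears 1 time(s)
Step 2: The value 22 appears most frequently (3 times).
Step 3: Mode = 22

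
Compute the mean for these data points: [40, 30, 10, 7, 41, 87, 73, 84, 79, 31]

48.2

Step 1: Sum all values: 40 + 30 + 10 + 7 + 41 + 87 + 73 + 84 + 79 + 31 = 482
Step 2: Count the number of values: n = 10
Step 3: Mean = sum / n = 482 / 10 = 48.2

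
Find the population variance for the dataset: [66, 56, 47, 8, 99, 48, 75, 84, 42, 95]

690

Step 1: Compute the mean: (66 + 56 + 47 + 8 + 99 + 48 + 75 + 84 + 42 + 95) / 10 = 62
Step 2: Compute squared deviations from the mean:
  (66 - 62)^2 = 16
  (56 - 62)^2 = 36
  (47 - 62)^2 = 225
  (8 - 62)^2 = 2916
  (99 - 62)^2 = 1369
  (48 - 62)^2 = 196
  (75 - 62)^2 = 169
  (84 - 62)^2 = 484
  (42 - 62)^2 = 400
  (95 - 62)^2 = 1089
Step 3: Sum of squared deviations = 6900
Step 4: Population variance = 6900 / 10 = 690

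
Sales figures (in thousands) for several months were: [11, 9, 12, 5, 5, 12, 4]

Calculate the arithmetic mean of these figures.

8.2857

Step 1: Sum all values: 11 + 9 + 12 + 5 + 5 + 12 + 4 = 58
Step 2: Count the number of values: n = 7
Step 3: Mean = sum / n = 58 / 7 = 8.2857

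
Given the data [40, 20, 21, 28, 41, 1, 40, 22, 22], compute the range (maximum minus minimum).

40

Step 1: Identify the maximum value: max = 41
Step 2: Identify the minimum value: min = 1
Step 3: Range = max - min = 41 - 1 = 40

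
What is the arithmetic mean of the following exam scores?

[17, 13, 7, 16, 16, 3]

12

Step 1: Sum all values: 17 + 13 + 7 + 16 + 16 + 3 = 72
Step 2: Count the number of values: n = 6
Step 3: Mean = sum / n = 72 / 6 = 12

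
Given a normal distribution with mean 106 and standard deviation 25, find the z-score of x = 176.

2.8

Step 1: Recall the z-score formula: z = (x - mu) / sigma
Step 2: Substitute values: z = (176 - 106) / 25
Step 3: z = 70 / 25 = 2.8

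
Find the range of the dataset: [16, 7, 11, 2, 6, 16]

14

Step 1: Identify the maximum value: max = 16
Step 2: Identify the minimum value: min = 2
Step 3: Range = max - min = 16 - 2 = 14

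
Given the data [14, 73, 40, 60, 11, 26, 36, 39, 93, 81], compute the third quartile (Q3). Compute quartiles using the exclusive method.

75

Step 1: Sort the data: [11, 14, 26, 36, 39, 40, 60, 73, 81, 93]
Step 2: n = 10
Step 3: Using the exclusive quartile method:
  Q1 = 23
  Q2 (median) = 39.5
  Q3 = 75
  IQR = Q3 - Q1 = 75 - 23 = 52
Step 4: Q3 = 75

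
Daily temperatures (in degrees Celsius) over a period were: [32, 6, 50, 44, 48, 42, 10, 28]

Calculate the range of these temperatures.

44

Step 1: Identify the maximum value: max = 50
Step 2: Identify the minimum value: min = 6
Step 3: Range = max - min = 50 - 6 = 44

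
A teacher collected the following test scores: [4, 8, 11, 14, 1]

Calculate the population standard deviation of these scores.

4.6733

Step 1: Compute the mean: 7.6
Step 2: Sum of squared deviations from the mean: 109.2
Step 3: Population variance = 109.2 / 5 = 21.84
Step 4: Standard deviation = sqrt(21.84) = 4.6733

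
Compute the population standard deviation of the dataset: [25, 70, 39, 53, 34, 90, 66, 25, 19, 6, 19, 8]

25.393

Step 1: Compute the mean: 37.8333
Step 2: Sum of squared deviations from the mean: 7737.6667
Step 3: Population variance = 7737.6667 / 12 = 644.8056
Step 4: Standard deviation = sqrt(644.8056) = 25.393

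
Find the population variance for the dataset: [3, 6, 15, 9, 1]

24.16

Step 1: Compute the mean: (3 + 6 + 15 + 9 + 1) / 5 = 6.8
Step 2: Compute squared deviations from the mean:
  (3 - 6.8)^2 = 14.44
  (6 - 6.8)^2 = 0.64
  (15 - 6.8)^2 = 67.24
  (9 - 6.8)^2 = 4.84
  (1 - 6.8)^2 = 33.64
Step 3: Sum of squared deviations = 120.8
Step 4: Population variance = 120.8 / 5 = 24.16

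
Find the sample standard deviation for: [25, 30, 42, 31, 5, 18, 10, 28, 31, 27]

10.9143

Step 1: Compute the mean: 24.7
Step 2: Sum of squared deviations from the mean: 1072.1
Step 3: Sample variance = 1072.1 / 9 = 119.1222
Step 4: Standard deviation = sqrt(119.1222) = 10.9143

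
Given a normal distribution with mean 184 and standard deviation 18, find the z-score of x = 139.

-2.5

Step 1: Recall the z-score formula: z = (x - mu) / sigma
Step 2: Substitute values: z = (139 - 184) / 18
Step 3: z = -45 / 18 = -2.5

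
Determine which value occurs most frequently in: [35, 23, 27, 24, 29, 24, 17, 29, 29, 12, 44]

29

Step 1: Count the frequency of each value:
  12: appears 1 time(s)
  17: appears 1 time(s)
  23: appears 1 time(s)
  24: appears 2 time(s)
  27: appears 1 time(s)
  29: appears 3 time(s)
  35: appears 1 time(s)
  44: appears 1 time(s)
Step 2: The value 29 appears most frequently (3 times).
Step 3: Mode = 29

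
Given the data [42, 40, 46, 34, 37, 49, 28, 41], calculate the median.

40.5

Step 1: Sort the data in ascending order: [28, 34, 37, 40, 41, 42, 46, 49]
Step 2: The number of values is n = 8.
Step 3: Since n is even, the median is the average of positions 4 and 5:
  Median = (40 + 41) / 2 = 40.5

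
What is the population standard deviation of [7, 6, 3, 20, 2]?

6.4684

Step 1: Compute the mean: 7.6
Step 2: Sum of squared deviations from the mean: 209.2
Step 3: Population variance = 209.2 / 5 = 41.84
Step 4: Standard deviation = sqrt(41.84) = 6.4684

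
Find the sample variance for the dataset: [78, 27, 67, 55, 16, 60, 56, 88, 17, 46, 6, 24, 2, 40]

729.956

Step 1: Compute the mean: (78 + 27 + 67 + 55 + 16 + 60 + 56 + 88 + 17 + 46 + 6 + 24 + 2 + 40) / 14 = 41.5714
Step 2: Compute squared deviations from the mean:
  (78 - 41.5714)^2 = 1327.0408
  (27 - 41.5714)^2 = 212.3265
  (67 - 41.5714)^2 = 646.6122
  (55 - 41.5714)^2 = 180.3265
  (16 - 41.5714)^2 = 653.898
  (60 - 41.5714)^2 = 339.6122
  (56 - 41.5714)^2 = 208.1837
  (88 - 41.5714)^2 = 2155.6122
  (17 - 41.5714)^2 = 603.7551
  (46 - 41.5714)^2 = 19.6122
  (6 - 41.5714)^2 = 1265.3265
  (24 - 41.5714)^2 = 308.7551
  (2 - 41.5714)^2 = 1565.898
  (40 - 41.5714)^2 = 2.4694
Step 3: Sum of squared deviations = 9489.4286
Step 4: Sample variance = 9489.4286 / 13 = 729.956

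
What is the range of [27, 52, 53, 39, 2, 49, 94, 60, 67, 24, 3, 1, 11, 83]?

93

Step 1: Identify the maximum value: max = 94
Step 2: Identify the minimum value: min = 1
Step 3: Range = max - min = 94 - 1 = 93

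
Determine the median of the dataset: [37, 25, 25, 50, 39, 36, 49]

37

Step 1: Sort the data in ascending order: [25, 25, 36, 37, 39, 49, 50]
Step 2: The number of values is n = 7.
Step 3: Since n is odd, the median is the middle value at position 4: 37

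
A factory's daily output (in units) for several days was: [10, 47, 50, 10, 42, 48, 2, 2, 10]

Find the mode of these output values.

10

Step 1: Count the frequency of each value:
  2: appears 2 time(s)
  10: appears 3 time(s)
  42: appears 1 time(s)
  47: appears 1 time(s)
  48: appears 1 time(s)
  50: appears 1 time(s)
Step 2: The value 10 appears most frequently (3 times).
Step 3: Mode = 10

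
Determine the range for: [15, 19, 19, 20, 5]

15

Step 1: Identify the maximum value: max = 20
Step 2: Identify the minimum value: min = 5
Step 3: Range = max - min = 20 - 5 = 15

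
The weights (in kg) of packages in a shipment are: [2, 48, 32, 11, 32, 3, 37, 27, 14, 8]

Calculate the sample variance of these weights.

251.6

Step 1: Compute the mean: (2 + 48 + 32 + 11 + 32 + 3 + 37 + 27 + 14 + 8) / 10 = 21.4
Step 2: Compute squared deviations from the mean:
  (2 - 21.4)^2 = 376.36
  (48 - 21.4)^2 = 707.56
  (32 - 21.4)^2 = 112.36
  (11 - 21.4)^2 = 108.16
  (32 - 21.4)^2 = 112.36
  (3 - 21.4)^2 = 338.56
  (37 - 21.4)^2 = 243.36
  (27 - 21.4)^2 = 31.36
  (14 - 21.4)^2 = 54.76
  (8 - 21.4)^2 = 179.56
Step 3: Sum of squared deviations = 2264.4
Step 4: Sample variance = 2264.4 / 9 = 251.6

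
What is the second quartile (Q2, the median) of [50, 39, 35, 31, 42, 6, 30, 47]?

37

Step 1: Sort the data: [6, 30, 31, 35, 39, 42, 47, 50]
Step 2: n = 8
Step 3: Q2 is the median. Since n is even, it is the average of the values at positions 4 and 5:
  Q2 = (35 + 39) / 2 = 37
Step 4: Q2 = 37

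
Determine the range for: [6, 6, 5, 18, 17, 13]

13

Step 1: Identify the maximum value: max = 18
Step 2: Identify the minimum value: min = 5
Step 3: Range = max - min = 18 - 5 = 13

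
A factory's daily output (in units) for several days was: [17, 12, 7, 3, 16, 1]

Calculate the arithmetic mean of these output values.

9.3333

Step 1: Sum all values: 17 + 12 + 7 + 3 + 16 + 1 = 56
Step 2: Count the number of values: n = 6
Step 3: Mean = sum / n = 56 / 6 = 9.3333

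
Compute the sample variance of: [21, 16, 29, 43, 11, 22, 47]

183

Step 1: Compute the mean: (21 + 16 + 29 + 43 + 11 + 22 + 47) / 7 = 27
Step 2: Compute squared deviations from the mean:
  (21 - 27)^2 = 36
  (16 - 27)^2 = 121
  (29 - 27)^2 = 4
  (43 - 27)^2 = 256
  (11 - 27)^2 = 256
  (22 - 27)^2 = 25
  (47 - 27)^2 = 400
Step 3: Sum of squared deviations = 1098
Step 4: Sample variance = 1098 / 6 = 183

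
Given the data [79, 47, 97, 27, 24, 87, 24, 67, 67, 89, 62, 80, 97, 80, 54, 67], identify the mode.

67

Step 1: Count the frequency of each value:
  24: appears 2 time(s)
  27: appears 1 time(s)
  47: appears 1 time(s)
  54: appears 1 time(s)
  62: appears 1 time(s)
  67: appears 3 time(s)
  79: appears 1 time(s)
  80: appears 2 time(s)
  87: appears 1 time(s)
  89: appears 1 time(s)
  97: appears 2 time(s)
Step 2: The value 67 appears most frequently (3 times).
Step 3: Mode = 67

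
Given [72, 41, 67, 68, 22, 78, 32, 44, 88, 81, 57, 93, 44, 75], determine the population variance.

442.5306

Step 1: Compute the mean: (72 + 41 + 67 + 68 + 22 + 78 + 32 + 44 + 88 + 81 + 57 + 93 + 44 + 75) / 14 = 61.5714
Step 2: Compute squared deviations from the mean:
  (72 - 61.5714)^2 = 108.7551
  (41 - 61.5714)^2 = 423.1837
  (67 - 61.5714)^2 = 29.4694
  (68 - 61.5714)^2 = 41.3265
  (22 - 61.5714)^2 = 1565.898
  (78 - 61.5714)^2 = 269.898
  (32 - 61.5714)^2 = 874.4694
  (44 - 61.5714)^2 = 308.7551
  (88 - 61.5714)^2 = 698.4694
  (81 - 61.5714)^2 = 377.4694
  (57 - 61.5714)^2 = 20.898
  (93 - 61.5714)^2 = 987.7551
  (44 - 61.5714)^2 = 308.7551
  (75 - 61.5714)^2 = 180.3265
Step 3: Sum of squared deviations = 6195.4286
Step 4: Population variance = 6195.4286 / 14 = 442.5306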